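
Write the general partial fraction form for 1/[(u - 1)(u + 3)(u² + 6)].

Two linear + quadratic: A/(u - 1) + B/(u + 3) + (Cu + D)/(u² + 6)


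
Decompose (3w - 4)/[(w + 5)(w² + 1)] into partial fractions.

At w=-5: α = (3·(-5) - 4)/((-5)² + 1) = -19/26. β = -α = 19/26, γ = 3 - (-5)·α = -17/26
Result: (-19/26)/(w + 5) + ((19/26)w - 17/26)/(w² + 1)


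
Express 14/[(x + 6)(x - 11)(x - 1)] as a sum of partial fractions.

Using cover-up method: α = 2/17, β = 7/85, γ = -1/5
Result: (2/17)/(x + 6) + (7/85)/(x - 11) - (1/5)/(x - 1)


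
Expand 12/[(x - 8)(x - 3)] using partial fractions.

12/(x - 8)(x - 3) = α/(x - 8) + β/(x - 3). α = 12/(8 - 3) = 12/5, β = 12/(3 - 8) = -12/5
Result: (12/5)/(x - 8) - (12/5)/(x - 3)


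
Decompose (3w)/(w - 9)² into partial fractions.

(3w) = A(w - 9) + B. At w = 9: B = 3·9 + 0 = 27. Coeff of w: A = 3
Result: 3/(w - 9) + 27/(w - 9)²


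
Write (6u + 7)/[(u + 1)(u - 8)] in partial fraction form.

At u=-1: A = (6·(-1) + 7)/(-1 - 8) = -1/9. At u=8: B = (6·8 + 7)/(8 + 1) = 55/9
Result: (-1/9)/(u + 1) + (55/9)/(u - 8)


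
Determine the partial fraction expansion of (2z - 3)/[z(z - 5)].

At z=0: A = (2·0 - 3)/(0 - 5) = 3/5. At z=5: B = (2·5 - 3)/(5 - 0) = 7/5
Result: (3/5)/z + (7/5)/(z - 5)


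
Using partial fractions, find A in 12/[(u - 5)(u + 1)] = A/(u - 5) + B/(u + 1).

Cover-up at u = 5: A = 12/(5 + 1) = 12/6 = 2


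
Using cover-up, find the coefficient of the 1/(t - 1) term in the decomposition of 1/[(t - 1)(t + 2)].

Cover (t - 1), set t=1: 1/((t + 2) at t=1) = 1/(3) = 1/3


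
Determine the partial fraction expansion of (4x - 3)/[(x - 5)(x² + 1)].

At x=5: P = (4·5 - 3)/(5² + 1) = 17/26. Q = -P = -17/26, R = 4 - 5·P = 19/26
Result: (17/26)/(x - 5) - ((17/26)x - 19/26)/(x² + 1)


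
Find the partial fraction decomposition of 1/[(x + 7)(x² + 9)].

Cover-up at x = -7: α = 1/((-7)² + 9) = 1/58. Then β = -α = -1/58, γ = -α·(0 - 7) = 7/58
Result: (1/58)/(x + 7) - ((1/58)x - 7/58)/(x² + 9)


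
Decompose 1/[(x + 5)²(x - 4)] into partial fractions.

Cover-up at x=4: C = 1/(4 + 5)² = 1/81. Cover-up at x=-5: B = 1/(-5 - 4) = -1/9. Comparing x² coeff: A = -C = -1/81
Result: (-1/81)/(x + 5) - (1/9)/(x + 5)² + (1/81)/(x - 4)


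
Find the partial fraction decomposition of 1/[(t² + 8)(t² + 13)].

Coefficient matching gives α = γ = 0, β = 1/(13-8) = 1/5, δ = -β = -1/5
Result: (1/5)/(t² + 8) - (1/5)/(t² + 13)


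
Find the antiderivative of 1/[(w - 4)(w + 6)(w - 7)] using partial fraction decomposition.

Cover-up: A = -1/30, B = 1/130, C = 1/39. Decomposition: (-1/30)/(w - 4) + (1/130)/(w + 6) + (1/39)/(w - 7). Integrate each term: (-1/30) ln|(w - 4)| + (1/130) ln|(w + 6)| + (1/39) ln|(w - 7)| + C


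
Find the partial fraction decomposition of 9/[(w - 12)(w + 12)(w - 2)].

Using cover-up method: A = 3/80, B = 3/112, C = -9/140
Result: (3/80)/(w - 12) + (3/112)/(w + 12) - (9/140)/(w - 2)


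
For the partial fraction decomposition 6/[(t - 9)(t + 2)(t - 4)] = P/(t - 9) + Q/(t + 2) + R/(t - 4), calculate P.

Cover-up at t = 9: P = 6/[(9 + 2)(9 - 4)] = 6/[(11)(5)] = 6/55


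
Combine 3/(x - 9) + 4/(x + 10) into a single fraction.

Common denominator (x - 9)(x + 10). Numerator: 3(x + 10) + 4(x - 9) = (3x + 30) + (4x - 36) = 7x - 6
Result: (7x - 6)/[(x - 9)(x + 10)]


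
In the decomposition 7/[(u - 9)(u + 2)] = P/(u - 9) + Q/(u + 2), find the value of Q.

Cover-up at u = -2: Q = 7/(-2 - 9) = -7/11


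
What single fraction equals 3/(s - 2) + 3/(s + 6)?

Common denominator (s - 2)(s + 6). Numerator: 3(s + 6) + 3(s - 2) = (3s + 18) + (3s - 6) = 6s + 12
Result: (6s + 12)/[(s - 2)(s + 6)]


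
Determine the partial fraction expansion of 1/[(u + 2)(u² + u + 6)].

Cover-up at u = -2: P = 1/((-2)² + 1·(-2) + 6) = 1/8. Then Q = -P = -1/8, R = -P·(1 - 2) = 1/8
Result: (1/8)/(u + 2) - ((1/8)u - 1/8)/(u² + u + 6)


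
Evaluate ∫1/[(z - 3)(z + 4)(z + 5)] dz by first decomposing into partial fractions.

Cover-up: A = 1/56, B = -1/7, C = 1/8. Decomposition: (1/56)/(z - 3) - (1/7)/(z + 4) + (1/8)/(z + 5). Integrate each term: (1/56) ln|(z - 3)| - (1/7) ln|(z + 4)| + (1/8) ln|(z + 5)| + C


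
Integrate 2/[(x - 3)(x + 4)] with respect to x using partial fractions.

Decompose: 2/[(x - 3)(x + 4)] = (2/7)/(x - 3) - (2/7)/(x + 4). Integrate each term: (2/7) ln|(x - 3)| - (2/7) ln|(x + 4)| + C


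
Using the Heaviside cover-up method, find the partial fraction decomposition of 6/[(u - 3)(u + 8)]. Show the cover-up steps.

Cover (u - 3): set u=3, get P = 6/(3 + 8) = 6/11. Cover (u + 8): set u=-8, get Q = 6/(-8 - 3) = -6/11.
Result: (6/11)/(u - 3) - (6/11)/(u + 8)


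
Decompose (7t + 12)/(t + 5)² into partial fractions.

(7t + 12) = A(t + 5) + B. At t = -5: B = 7·(-5) + 12 = -23. Coeff of t: A = 7
Result: 7/(t + 5) - 23/(t + 5)²


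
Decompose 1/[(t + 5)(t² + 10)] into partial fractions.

Cover-up at t = -5: A = 1/((-5)² + 10) = 1/35. Then B = -A = -1/35, C = -A·(0 - 5) = 1/7
Result: (1/35)/(t + 5) - ((1/35)t - 1/7)/(t² + 10)


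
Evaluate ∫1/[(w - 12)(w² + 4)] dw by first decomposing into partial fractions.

Cover-up at w=12: α = 1/(12²+4) = 1/148. Coeff matching: β = -1/148, γ = -3/37. Decomposition: (1/148)/(w - 12) - ((1/148)w + 3/37)/(w² + 4). Integrate: linear → ln, quadratic → (1/2)ln + arctan: (1/148) ln|(w - 12)| - (1/296) ln(w² + 4) - (3/74) arctan(w/2) + C


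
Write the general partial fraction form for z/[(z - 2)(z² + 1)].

Linear + irreducible quadratic: α/(z - 2) + (βz + γ)/(z² + 1)


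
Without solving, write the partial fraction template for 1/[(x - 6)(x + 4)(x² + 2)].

Two linear + quadratic: A/(x - 6) + B/(x + 4) + (Cx + D)/(x² + 2)


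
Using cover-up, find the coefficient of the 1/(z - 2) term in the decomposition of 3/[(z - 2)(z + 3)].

Cover (z - 2), set z=2: 3/((z + 3) at z=2) = 3/(5) = 3/5


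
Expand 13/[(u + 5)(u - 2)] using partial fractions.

13/(u + 5)(u - 2) = A/(u + 5) + B/(u - 2). A = 13/(-5 - 2) = -13/7, B = 13/(2 + 5) = 13/7
Result: (-13/7)/(u + 5) + (13/7)/(u - 2)


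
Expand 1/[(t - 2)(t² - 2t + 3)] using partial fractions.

Cover-up at t = 2: A = 1/(2² - 2·2 + 3) = 1/3. Then B = -A = -1/3, C = -A·(-2 + 2) = 0
Result: (1/3)/(t - 2) - ((1/3)t)/(t² - 2t + 3)


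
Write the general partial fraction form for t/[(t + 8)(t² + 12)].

Linear + irreducible quadratic: α/(t + 8) + (βt + γ)/(t² + 12)


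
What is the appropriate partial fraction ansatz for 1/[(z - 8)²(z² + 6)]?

Repeated linear + quadratic: α/(z - 8) + β/(z - 8)² + (γz + δ)/(z² + 6)


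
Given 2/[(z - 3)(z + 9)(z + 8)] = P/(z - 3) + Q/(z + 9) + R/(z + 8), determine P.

Cover-up at z = 3: P = 2/[(3 + 9)(3 + 8)] = 2/[(12)(11)] = 2/132 = 1/66


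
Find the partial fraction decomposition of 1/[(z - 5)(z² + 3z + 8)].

Cover-up at z = 5: P = 1/(5² + 3·5 + 8) = 1/48. Then Q = -P = -1/48, R = -P·(3 + 5) = -1/6
Result: (1/48)/(z - 5) - ((1/48)z + 1/6)/(z² + 3z + 8)


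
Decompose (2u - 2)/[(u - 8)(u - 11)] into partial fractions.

At u=8: α = (2·8 - 2)/(8 - 11) = -14/3. At u=11: β = (2·11 - 2)/(11 - 8) = 20/3
Result: (-14/3)/(u - 8) + (20/3)/(u - 11)


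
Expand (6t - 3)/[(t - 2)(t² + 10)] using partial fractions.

At t=2: P = (6·2 - 3)/(2² + 10) = 9/14. Q = -P = -9/14, R = 6 - 2·P = 33/7
Result: (9/14)/(t - 2) - ((9/14)t - 33/7)/(t² + 10)


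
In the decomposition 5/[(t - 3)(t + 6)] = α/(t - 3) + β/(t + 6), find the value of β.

Cover-up at t = -6: β = 5/(-6 - 3) = -5/9


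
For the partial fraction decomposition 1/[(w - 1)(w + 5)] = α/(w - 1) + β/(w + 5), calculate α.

Cover-up at w = 1: α = 1/(1 + 5) = 1/6


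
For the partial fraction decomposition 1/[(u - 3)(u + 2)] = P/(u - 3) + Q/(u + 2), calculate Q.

Cover-up at u = -2: Q = 1/(-2 - 3) = -1/5


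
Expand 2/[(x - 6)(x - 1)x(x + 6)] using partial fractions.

Using Heaviside cover-up: (1/180)/(x - 6) - (2/35)/(x - 1) + (1/18)/x - (1/252)/(x + 6)


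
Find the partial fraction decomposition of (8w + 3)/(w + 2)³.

(8w + 3) = α(w + 2)² + β(w + 2) + γ. At w = -2: γ = 8·(-2) + 3 = -13. Coefficients: α = 0, β = 8
Result: 8/(w + 2)² - 13/(w + 2)³


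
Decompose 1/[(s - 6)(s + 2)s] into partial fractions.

Using cover-up method: A = 1/48, B = 1/16, C = -1/12
Result: (1/48)/(s - 6) + (1/16)/(s + 2) - (1/12)/s


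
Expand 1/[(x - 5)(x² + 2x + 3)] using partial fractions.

Cover-up at x = 5: A = 1/(5² + 2·5 + 3) = 1/38. Then B = -A = -1/38, C = -A·(2 + 5) = -7/38
Result: (1/38)/(x - 5) - ((1/38)x + 7/38)/(x² + 2x + 3)


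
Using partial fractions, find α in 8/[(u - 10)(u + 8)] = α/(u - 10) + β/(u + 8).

Cover-up at u = 10: α = 8/(10 + 8) = 8/18 = 4/9


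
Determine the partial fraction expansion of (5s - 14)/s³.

(5s - 14) = αs² + βs + γ. At s = 0: γ = 5·0 - 14 = -14. Coefficients: α = 0, β = 5
Result: 5/s² - 14/s³


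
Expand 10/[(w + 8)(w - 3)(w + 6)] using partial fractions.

Using cover-up method: α = 5/11, β = 10/99, γ = -5/9
Result: (5/11)/(w + 8) + (10/99)/(w - 3) - (5/9)/(w + 6)


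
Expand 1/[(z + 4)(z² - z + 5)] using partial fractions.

Cover-up at z = -4: A = 1/((-4)² - 1·(-4) + 5) = 1/25. Then B = -A = -1/25, C = -A·(-1 - 4) = 1/5
Result: (1/25)/(z + 4) - ((1/25)z - 1/5)/(z² - z + 5)


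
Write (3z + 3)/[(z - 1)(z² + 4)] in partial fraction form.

At z=1: A = (3·1 + 3)/(1² + 4) = 6/5. B = -A = -6/5, C = 3 - 1·A = 9/5
Result: (6/5)/(z - 1) - ((6/5)z - 9/5)/(z² + 4)


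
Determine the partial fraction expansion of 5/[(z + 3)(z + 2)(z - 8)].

Using cover-up method: A = 5/11, B = -1/2, C = 1/22
Result: (5/11)/(z + 3) - (1/2)/(z + 2) + (1/22)/(z - 8)


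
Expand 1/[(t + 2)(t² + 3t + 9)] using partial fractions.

Cover-up at t = -2: α = 1/((-2)² + 3·(-2) + 9) = 1/7. Then β = -α = -1/7, γ = -α·(3 - 2) = -1/7
Result: (1/7)/(t + 2) - ((1/7)t + 1/7)/(t² + 3t + 9)


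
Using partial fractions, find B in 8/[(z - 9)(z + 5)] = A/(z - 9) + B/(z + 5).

Cover-up at z = -5: B = 8/(-5 - 9) = -8/14 = -4/7


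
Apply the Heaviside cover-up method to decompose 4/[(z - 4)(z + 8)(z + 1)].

Cover (z - 4), z=4: A = 4/[(4 + 8)(4 + 1)] = 1/15. Cover (z + 8), z=-8: B = 4/[(-8 - 4)(-8 + 1)] = 1/21. Cover (z + 1), z=-1: C = 4/[(-1 - 4)(-1 + 8)] = -4/35.
Result: (1/15)/(z - 4) + (1/21)/(z + 8) - (4/35)/(z + 1)


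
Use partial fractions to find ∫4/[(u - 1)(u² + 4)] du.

Cover-up at u=1: A = 4/(1²+4) = 4/5. Coeff matching: B = -4/5, C = -4/5. Decomposition: (4/5)/(u - 1) - ((4/5)u + 4/5)/(u² + 4). Integrate: linear → ln, quadratic → (1/2)ln + arctan: (4/5) ln|(u - 1)| - (2/5) ln(u² + 4) - (2/5) arctan(u/2) + C


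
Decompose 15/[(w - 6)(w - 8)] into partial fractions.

15/(w - 6)(w - 8) = P/(w - 6) + Q/(w - 8). P = 15/(6 - 8) = -15/2, Q = 15/(8 - 6) = 15/2
Result: (-15/2)/(w - 6) + (15/2)/(w - 8)


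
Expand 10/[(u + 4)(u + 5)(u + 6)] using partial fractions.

Using cover-up method: P = 5, Q = -10, R = 5
Result: 5/(u + 4) - 10/(u + 5) + 5/(u + 6)


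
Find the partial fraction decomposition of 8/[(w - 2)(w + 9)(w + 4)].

Using cover-up method: P = 4/33, Q = 8/55, R = -4/15
Result: (4/33)/(w - 2) + (8/55)/(w + 9) - (4/15)/(w + 4)


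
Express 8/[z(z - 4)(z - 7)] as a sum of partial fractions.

Using cover-up method: α = 2/7, β = -2/3, γ = 8/21
Result: (2/7)/z - (2/3)/(z - 4) + (8/21)/(z - 7)


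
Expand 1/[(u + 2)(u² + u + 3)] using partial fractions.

Cover-up at u = -2: α = 1/((-2)² + 1·(-2) + 3) = 1/5. Then β = -α = -1/5, γ = -α·(1 - 2) = 1/5
Result: (1/5)/(u + 2) - ((1/5)u - 1/5)/(u² + u + 3)


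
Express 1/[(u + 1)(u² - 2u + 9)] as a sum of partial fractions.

Cover-up at u = -1: A = 1/((-1)² - 2·(-1) + 9) = 1/12. Then B = -A = -1/12, C = -A·(-2 - 1) = 1/4
Result: (1/12)/(u + 1) - ((1/12)u - 1/4)/(u² - 2u + 9)


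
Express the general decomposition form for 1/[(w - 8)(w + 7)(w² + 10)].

Two linear + quadratic: P/(w - 8) + Q/(w + 7) + (Rw + S)/(w² + 10)


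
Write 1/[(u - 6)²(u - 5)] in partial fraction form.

Cover-up at u=5: R = 1/(5 - 6)² = 1. Cover-up at u=6: Q = 1/(6 - 5) = 1. Comparing u² coeff: P = -R = -1
Result: -1/(u - 6) + 1/(u - 6)² + 1/(u - 5)


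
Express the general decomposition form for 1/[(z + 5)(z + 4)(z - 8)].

Three distinct linear factors: P/(z + 5) + Q/(z + 4) + R/(z - 8)


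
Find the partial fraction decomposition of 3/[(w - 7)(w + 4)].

3/(w - 7)(w + 4) = A/(w - 7) + B/(w + 4). A = 3/(7 + 4) = 3/11, B = 3/(-4 - 7) = -3/11
Result: (3/11)/(w - 7) - (3/11)/(w + 4)


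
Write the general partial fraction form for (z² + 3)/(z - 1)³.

Repeated linear factor (power 3): α/(z - 1) + β/(z - 1)² + γ/(z - 1)³


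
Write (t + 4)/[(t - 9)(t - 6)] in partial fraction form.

At t=9: α = (1·9 + 4)/(9 - 6) = 13/3. At t=6: β = (1·6 + 4)/(6 - 9) = -10/3
Result: (13/3)/(t - 9) - (10/3)/(t - 6)


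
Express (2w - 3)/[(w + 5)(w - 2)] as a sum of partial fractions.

At w=-5: α = (2·(-5) - 3)/(-5 - 2) = 13/7. At w=2: β = (2·2 - 3)/(2 + 5) = 1/7
Result: (13/7)/(w + 5) + (1/7)/(w - 2)


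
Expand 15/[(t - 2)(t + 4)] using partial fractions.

15/(t - 2)(t + 4) = A/(t - 2) + B/(t + 4). A = 15/(2 + 4) = 5/2, B = 15/(-4 - 2) = -5/2
Result: (5/2)/(t - 2) - (5/2)/(t + 4)


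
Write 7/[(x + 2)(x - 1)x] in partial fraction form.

Using cover-up method: P = 7/6, Q = 7/3, R = -7/2
Result: (7/6)/(x + 2) + (7/3)/(x - 1) - (7/2)/x


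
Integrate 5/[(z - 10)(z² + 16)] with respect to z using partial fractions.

Cover-up at z=10: α = 5/(10²+16) = 5/116. Coeff matching: β = -5/116, γ = -25/58. Decomposition: (5/116)/(z - 10) - ((5/116)z + 25/58)/(z² + 16). Integrate: linear → ln, quadratic → (1/2)ln + arctan: (5/116) ln|(z - 10)| - (5/232) ln(z² + 16) - (25/232) arctan(z/4) + C


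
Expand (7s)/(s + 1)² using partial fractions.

(7s) = P(s + 1) + Q. At s = -1: Q = 7·(-1) + 0 = -7. Coeff of s: P = 7
Result: 7/(s + 1) - 7/(s + 1)²


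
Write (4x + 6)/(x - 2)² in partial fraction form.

(4x + 6) = P(x - 2) + Q. At x = 2: Q = 4·2 + 6 = 14. Coeff of x: P = 4
Result: 4/(x - 2) + 14/(x - 2)²


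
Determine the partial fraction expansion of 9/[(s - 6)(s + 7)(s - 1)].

Using cover-up method: P = 9/65, Q = 9/104, R = -9/40
Result: (9/65)/(s - 6) + (9/104)/(s + 7) - (9/40)/(s - 1)


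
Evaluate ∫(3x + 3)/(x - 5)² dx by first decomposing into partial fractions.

Decompose: α = 3, β = 3·5 + 3 = 18, so (3x + 3)/(x - 5)² = 3/(x - 5) + 18/(x - 5)². Integrate: ∫ α/(x - 5) dx = 3 ln|(x - 5)|; ∫ β/(x - 5)² dx = -18/(x - 5). Sum: 3 ln|(x - 5)| - 18/(x - 5) + C


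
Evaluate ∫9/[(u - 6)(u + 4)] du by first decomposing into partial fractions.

Decompose: 9/[(u - 6)(u + 4)] = (9/10)/(u - 6) - (9/10)/(u + 4). Integrate each term: (9/10) ln|(u - 6)| - (9/10) ln|(u + 4)| + C


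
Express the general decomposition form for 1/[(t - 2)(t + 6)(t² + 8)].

Two linear + quadratic: α/(t - 2) + β/(t + 6) + (γt + δ)/(t² + 8)


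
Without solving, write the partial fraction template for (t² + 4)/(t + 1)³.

Repeated linear factor (power 3): P/(t + 1) + Q/(t + 1)² + R/(t + 1)³


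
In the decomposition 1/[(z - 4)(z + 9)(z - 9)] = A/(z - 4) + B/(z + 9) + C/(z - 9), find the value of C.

Cover-up at z = 9: C = 1/[(9 - 4)(9 + 9)] = 1/[(5)(18)] = 1/90


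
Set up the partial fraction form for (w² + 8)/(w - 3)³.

Repeated linear factor (power 3): P/(w - 3) + Q/(w - 3)² + R/(w - 3)³


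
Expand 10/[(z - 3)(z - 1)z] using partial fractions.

Using cover-up method: α = 5/3, β = -5, γ = 10/3
Result: (5/3)/(z - 3) - 5/(z - 1) + (10/3)/z


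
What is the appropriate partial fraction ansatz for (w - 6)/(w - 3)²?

Repeated linear factor: P/(w - 3) + Q/(w - 3)²


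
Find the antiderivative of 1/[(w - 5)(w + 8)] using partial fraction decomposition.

Decompose: 1/[(w - 5)(w + 8)] = (1/13)/(w - 5) - (1/13)/(w + 8). Integrate each term: (1/13) ln|(w - 5)| - (1/13) ln|(w + 8)| + C


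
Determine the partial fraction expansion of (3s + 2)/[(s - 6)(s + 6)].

At s=6: α = (3·6 + 2)/(6 + 6) = 5/3. At s=-6: β = (3·(-6) + 2)/(-6 - 6) = 4/3
Result: (5/3)/(s - 6) + (4/3)/(s + 6)


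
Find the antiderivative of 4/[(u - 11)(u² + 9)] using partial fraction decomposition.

Cover-up at u=11: P = 4/(11²+9) = 2/65. Coeff matching: Q = -2/65, R = -22/65. Decomposition: (2/65)/(u - 11) - ((2/65)u + 22/65)/(u² + 9). Integrate: linear → ln, quadratic → (1/2)ln + arctan: (2/65) ln|(u - 11)| - (1/65) ln(u² + 9) - (22/195) arctan(u/3) + C


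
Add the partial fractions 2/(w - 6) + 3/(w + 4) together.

Common denominator (w - 6)(w + 4). Numerator: 2(w + 4) + 3(w - 6) = (2w + 8) + (3w - 18) = 5w - 10
Result: (5w - 10)/[(w - 6)(w + 4)]


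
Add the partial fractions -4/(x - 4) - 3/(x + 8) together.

Common denominator (x - 4)(x + 8). Numerator: -4(x + 8) - 3(x - 4) = (-4x - 32) - (3x - 12) = -7x - 20
Result: (-7x - 20)/[(x - 4)(x + 8)]


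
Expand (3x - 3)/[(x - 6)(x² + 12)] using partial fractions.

At x=6: α = (3·6 - 3)/(6² + 12) = 5/16. β = -α = -5/16, γ = 3 - 6·α = 9/8
Result: (5/16)/(x - 6) - ((5/16)x - 9/8)/(x² + 12)


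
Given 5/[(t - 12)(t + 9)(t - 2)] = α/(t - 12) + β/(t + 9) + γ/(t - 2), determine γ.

Cover-up at t = 2: γ = 5/[(2 - 12)(2 + 9)] = 5/[(-10)(11)] = -5/110 = -1/22


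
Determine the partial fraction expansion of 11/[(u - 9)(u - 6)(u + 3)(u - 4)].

Using Heaviside cover-up: (11/180)/(u - 9) - (11/54)/(u - 6) - (11/756)/(u + 3) + (11/70)/(u - 4)


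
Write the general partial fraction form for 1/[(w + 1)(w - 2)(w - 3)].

Three distinct linear factors: α/(w + 1) + β/(w - 2) + γ/(w - 3)


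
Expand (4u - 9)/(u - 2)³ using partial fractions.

(4u - 9) = A(u - 2)² + B(u - 2) + C. At u = 2: C = 4·2 - 9 = -1. Coefficients: A = 0, B = 4
Result: 4/(u - 2)² - 1/(u - 2)³


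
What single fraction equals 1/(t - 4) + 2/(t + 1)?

Common denominator (t - 4)(t + 1). Numerator: 1(t + 1) + 2(t - 4) = (t + 1) + (2t - 8) = 3t - 7
Result: (3t - 7)/[(t - 4)(t + 1)]


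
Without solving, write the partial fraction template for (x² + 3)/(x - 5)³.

Repeated linear factor (power 3): α/(x - 5) + β/(x - 5)² + γ/(x - 5)³


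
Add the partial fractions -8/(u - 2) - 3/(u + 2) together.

Common denominator (u - 2)(u + 2). Numerator: -8(u + 2) - 3(u - 2) = (-8u - 16) - (3u - 6) = -11u - 10
Result: (-11u - 10)/[(u - 2)(u + 2)]


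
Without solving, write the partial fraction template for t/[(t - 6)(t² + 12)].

Linear + irreducible quadratic: A/(t - 6) + (Bt + C)/(t² + 12)


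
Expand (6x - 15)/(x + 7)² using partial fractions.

(6x - 15) = α(x + 7) + β. At x = -7: β = 6·(-7) - 15 = -57. Coeff of x: α = 6
Result: 6/(x + 7) - 57/(x + 7)²


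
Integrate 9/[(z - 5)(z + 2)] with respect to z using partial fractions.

Decompose: 9/[(z - 5)(z + 2)] = (9/7)/(z - 5) - (9/7)/(z + 2). Integrate each term: (9/7) ln|(z - 5)| - (9/7) ln|(z + 2)| + C


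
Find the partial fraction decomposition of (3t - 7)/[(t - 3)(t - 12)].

At t=3: α = (3·3 - 7)/(3 - 12) = -2/9. At t=12: β = (3·12 - 7)/(12 - 3) = 29/9
Result: (-2/9)/(t - 3) + (29/9)/(t - 12)


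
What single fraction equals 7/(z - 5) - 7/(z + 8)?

Common denominator (z - 5)(z + 8). Numerator: 7(z + 8) - 7(z - 5) = (7z + 56) - (7z - 35) = 91
Result: (91)/[(z - 5)(z + 8)]


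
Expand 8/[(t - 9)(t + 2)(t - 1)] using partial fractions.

Using cover-up method: α = 1/11, β = 8/33, γ = -1/3
Result: (1/11)/(t - 9) + (8/33)/(t + 2) - (1/3)/(t - 1)


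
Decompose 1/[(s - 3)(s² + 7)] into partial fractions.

Cover-up at s = 3: α = 1/(3² + 7) = 1/16. Then β = -α = -1/16, γ = -α·(0 + 3) = -3/16
Result: (1/16)/(s - 3) - ((1/16)s + 3/16)/(s² + 7)


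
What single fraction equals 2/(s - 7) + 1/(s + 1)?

Common denominator (s - 7)(s + 1). Numerator: 2(s + 1) + 1(s - 7) = (2s + 2) + (s - 7) = 3s - 5
Result: (3s - 5)/[(s - 7)(s + 1)]


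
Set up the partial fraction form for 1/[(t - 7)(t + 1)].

Distinct linear factors: A/(t - 7) + B/(t + 1)


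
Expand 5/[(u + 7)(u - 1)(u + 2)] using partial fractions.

Using cover-up method: A = 1/8, B = 5/24, C = -1/3
Result: (1/8)/(u + 7) + (5/24)/(u - 1) - (1/3)/(u + 2)


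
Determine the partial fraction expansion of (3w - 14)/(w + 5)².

(3w - 14) = A(w + 5) + B. At w = -5: B = 3·(-5) - 14 = -29. Coeff of w: A = 3
Result: 3/(w + 5) - 29/(w + 5)²


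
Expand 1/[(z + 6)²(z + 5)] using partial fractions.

Cover-up at z=-5: R = 1/(-5 + 6)² = 1. Cover-up at z=-6: Q = 1/(-6 + 5) = -1. Comparing z² coeff: P = -R = -1
Result: -1/(z + 6) - 1/(z + 6)² + 1/(z + 5)


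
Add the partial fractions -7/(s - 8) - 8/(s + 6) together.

Common denominator (s - 8)(s + 6). Numerator: -7(s + 6) - 8(s - 8) = (-7s - 42) - (8s - 64) = -15s + 22
Result: (-15s + 22)/[(s - 8)(s + 6)]


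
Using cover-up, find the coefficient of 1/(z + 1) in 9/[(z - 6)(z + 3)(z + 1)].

Cover (z + 1), set z=-1: 9/[(-1 - 6)(-1 + 3)] = -9/14


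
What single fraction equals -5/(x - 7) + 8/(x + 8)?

Common denominator (x - 7)(x + 8). Numerator: -5(x + 8) + 8(x - 7) = (-5x - 40) + (8x - 56) = 3x - 96
Result: (3x - 96)/[(x - 7)(x + 8)]


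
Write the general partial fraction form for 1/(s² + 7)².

Repeated quadratic factor: (αs + β)/(s² + 7) + (γs + δ)/(s² + 7)²


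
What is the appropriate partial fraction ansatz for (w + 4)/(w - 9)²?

Repeated linear factor: P/(w - 9) + Q/(w - 9)²


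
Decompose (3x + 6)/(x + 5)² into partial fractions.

(3x + 6) = A(x + 5) + B. At x = -5: B = 3·(-5) + 6 = -9. Coeff of x: A = 3
Result: 3/(x + 5) - 9/(x + 5)²


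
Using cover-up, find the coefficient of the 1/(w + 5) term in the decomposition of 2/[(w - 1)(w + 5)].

Cover (w + 5), set w=-5: 2/((w - 1) at w=-5) = 2/(-6) = -1/3


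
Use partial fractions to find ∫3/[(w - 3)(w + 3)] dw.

Decompose: 3/[(w - 3)(w + 3)] = (1/2)/(w - 3) - (1/2)/(w + 3). Integrate each term: (1/2) ln|(w - 3)| - (1/2) ln|(w + 3)| + C


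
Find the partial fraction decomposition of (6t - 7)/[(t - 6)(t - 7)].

At t=6: A = (6·6 - 7)/(6 - 7) = -29. At t=7: B = (6·7 - 7)/(7 - 6) = 35
Result: -29/(t - 6) + 35/(t - 7)


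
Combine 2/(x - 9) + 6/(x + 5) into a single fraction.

Common denominator (x - 9)(x + 5). Numerator: 2(x + 5) + 6(x - 9) = (2x + 10) + (6x - 54) = 8x - 44
Result: (8x - 44)/[(x - 9)(x + 5)]


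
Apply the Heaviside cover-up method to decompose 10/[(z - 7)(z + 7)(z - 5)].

Cover (z - 7), z=7: α = 10/[(7 + 7)(7 - 5)] = 5/14. Cover (z + 7), z=-7: β = 10/[(-7 - 7)(-7 - 5)] = 5/84. Cover (z - 5), z=5: γ = 10/[(5 - 7)(5 + 7)] = -5/12.
Result: (5/14)/(z - 7) + (5/84)/(z + 7) - (5/12)/(z - 5)


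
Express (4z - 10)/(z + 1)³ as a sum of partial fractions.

(4z - 10) = α(z + 1)² + β(z + 1) + γ. At z = -1: γ = 4·(-1) - 10 = -14. Coefficients: α = 0, β = 4
Result: 4/(z + 1)² - 14/(z + 1)³


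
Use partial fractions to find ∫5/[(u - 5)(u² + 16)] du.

Cover-up at u=5: P = 5/(5²+16) = 5/41. Coeff matching: Q = -5/41, R = -25/41. Decomposition: (5/41)/(u - 5) - ((5/41)u + 25/41)/(u² + 16). Integrate: linear → ln, quadratic → (1/2)ln + arctan: (5/41) ln|(u - 5)| - (5/82) ln(u² + 16) - (25/164) arctan(u/4) + C


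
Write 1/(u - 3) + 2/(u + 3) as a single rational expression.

Common denominator (u - 3)(u + 3). Numerator: 1(u + 3) + 2(u - 3) = (u + 3) + (2u - 6) = 3u - 3
Result: (3u - 3)/[(u - 3)(u + 3)]


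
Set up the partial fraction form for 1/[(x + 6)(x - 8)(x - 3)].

Three distinct linear factors: A/(x + 6) + B/(x - 8) + C/(x - 3)


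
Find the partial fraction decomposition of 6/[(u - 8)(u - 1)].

6/(u - 8)(u - 1) = P/(u - 8) + Q/(u - 1). P = 6/(8 - 1) = 6/7, Q = 6/(1 - 8) = -6/7
Result: (6/7)/(u - 8) - (6/7)/(u - 1)


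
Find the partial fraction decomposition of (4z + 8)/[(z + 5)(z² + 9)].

At z=-5: α = (4·(-5) + 8)/((-5)² + 9) = -6/17. β = -α = 6/17, γ = 4 - (-5)·α = 38/17
Result: (-6/17)/(z + 5) + ((6/17)z + 38/17)/(z² + 9)


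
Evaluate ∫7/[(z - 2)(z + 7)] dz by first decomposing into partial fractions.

Decompose: 7/[(z - 2)(z + 7)] = (7/9)/(z - 2) - (7/9)/(z + 7). Integrate each term: (7/9) ln|(z - 2)| - (7/9) ln|(z + 7)| + C


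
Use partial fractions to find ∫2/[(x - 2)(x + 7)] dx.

Decompose: 2/[(x - 2)(x + 7)] = (2/9)/(x - 2) - (2/9)/(x + 7). Integrate each term: (2/9) ln|(x - 2)| - (2/9) ln|(x + 7)| + C


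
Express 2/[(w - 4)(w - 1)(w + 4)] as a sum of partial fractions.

Using cover-up method: A = 1/12, B = -2/15, C = 1/20
Result: (1/12)/(w - 4) - (2/15)/(w - 1) + (1/20)/(w + 4)


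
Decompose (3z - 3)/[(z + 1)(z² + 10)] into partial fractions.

At z=-1: P = (3·(-1) - 3)/((-1)² + 10) = -6/11. Q = -P = 6/11, R = 3 - (-1)·P = 27/11
Result: (-6/11)/(z + 1) + ((6/11)z + 27/11)/(z² + 10)


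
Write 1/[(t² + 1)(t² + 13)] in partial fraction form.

Coefficient matching gives P = R = 0, Q = 1/(13-1) = 1/12, S = -Q = -1/12
Result: (1/12)/(t² + 1) - (1/12)/(t² + 13)


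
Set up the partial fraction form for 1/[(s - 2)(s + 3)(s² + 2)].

Two linear + quadratic: A/(s - 2) + B/(s + 3) + (Cs + D)/(s² + 2)


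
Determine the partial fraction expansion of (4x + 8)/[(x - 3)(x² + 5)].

At x=3: α = (4·3 + 8)/(3² + 5) = 10/7. β = -α = -10/7, γ = 4 - 3·α = -2/7
Result: (10/7)/(x - 3) - ((10/7)x + 2/7)/(x² + 5)


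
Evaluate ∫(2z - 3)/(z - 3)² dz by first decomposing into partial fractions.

Decompose: A = 2, B = 2·3 - 3 = 3, so (2z - 3)/(z - 3)² = 2/(z - 3) + 3/(z - 3)². Integrate: ∫ A/(z - 3) dz = 2 ln|(z - 3)|; ∫ B/(z - 3)² dz = -3/(z - 3). Sum: 2 ln|(z - 3)| - 3/(z - 3) + C


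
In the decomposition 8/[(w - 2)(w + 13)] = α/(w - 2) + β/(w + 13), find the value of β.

Cover-up at w = -13: β = 8/(-13 - 2) = -8/15


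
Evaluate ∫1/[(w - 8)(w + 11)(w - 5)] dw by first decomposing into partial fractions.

Cover-up: A = 1/57, B = 1/304, C = -1/48. Decomposition: (1/57)/(w - 8) + (1/304)/(w + 11) - (1/48)/(w - 5). Integrate each term: (1/57) ln|(w - 8)| + (1/304) ln|(w + 11)| - (1/48) ln|(w - 5)| + C


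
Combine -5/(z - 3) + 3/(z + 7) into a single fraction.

Common denominator (z - 3)(z + 7). Numerator: -5(z + 7) + 3(z - 3) = (-5z - 35) + (3z - 9) = -2z - 44
Result: (-2z - 44)/[(z - 3)(z + 7)]


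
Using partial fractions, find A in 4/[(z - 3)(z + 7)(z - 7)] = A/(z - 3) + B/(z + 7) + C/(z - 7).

Cover-up at z = 3: A = 4/[(3 + 7)(3 - 7)] = 4/[(10)(-4)] = -4/40 = -1/10


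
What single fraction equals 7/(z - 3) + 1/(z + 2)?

Common denominator (z - 3)(z + 2). Numerator: 7(z + 2) + 1(z - 3) = (7z + 14) + (z - 3) = 8z + 11
Result: (8z + 11)/[(z - 3)(z + 2)]


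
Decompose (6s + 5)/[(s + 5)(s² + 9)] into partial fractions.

At s=-5: A = (6·(-5) + 5)/((-5)² + 9) = -25/34. B = -A = 25/34, C = 6 - (-5)·A = 79/34
Result: (-25/34)/(s + 5) + ((25/34)s + 79/34)/(s² + 9)


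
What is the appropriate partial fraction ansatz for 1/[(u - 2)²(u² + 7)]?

Repeated linear + quadratic: P/(u - 2) + Q/(u - 2)² + (Ru + S)/(u² + 7)


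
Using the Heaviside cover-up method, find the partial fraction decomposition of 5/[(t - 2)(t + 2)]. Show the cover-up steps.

Cover (t - 2): set t=2, get A = 5/(2 + 2) = 5/4. Cover (t + 2): set t=-2, get B = 5/(-2 - 2) = -5/4.
Result: (5/4)/(t - 2) - (5/4)/(t + 2)


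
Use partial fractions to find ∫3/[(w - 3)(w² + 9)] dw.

Cover-up at w=3: P = 3/(3²+9) = 1/6. Coeff matching: Q = -1/6, R = -1/2. Decomposition: (1/6)/(w - 3) - ((1/6)w + 1/2)/(w² + 9). Integrate: linear → ln, quadratic → (1/2)ln + arctan: (1/6) ln|(w - 3)| - (1/12) ln(w² + 9) - (1/6) arctan(w/3) + C


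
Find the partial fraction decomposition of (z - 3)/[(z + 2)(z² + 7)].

At z=-2: A = (1·(-2) - 3)/((-2)² + 7) = -5/11. B = -A = 5/11, C = 1 - (-2)·A = 1/11
Result: (-5/11)/(z + 2) + ((5/11)z + 1/11)/(z² + 7)


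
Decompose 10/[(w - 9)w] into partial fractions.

10/(w - 9)w = A/(w - 9) + B/w. A = 10/(9 - 0) = 10/9, B = 10/(0 - 9) = -10/9
Result: (10/9)/(w - 9) - (10/9)/w


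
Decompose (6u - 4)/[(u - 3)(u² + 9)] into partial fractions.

At u=3: A = (6·3 - 4)/(3² + 9) = 7/9. B = -A = -7/9, C = 6 - 3·A = 11/3
Result: (7/9)/(u - 3) - ((7/9)u - 11/3)/(u² + 9)


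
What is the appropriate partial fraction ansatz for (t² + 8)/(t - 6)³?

Repeated linear factor (power 3): P/(t - 6) + Q/(t - 6)² + R/(t - 6)³


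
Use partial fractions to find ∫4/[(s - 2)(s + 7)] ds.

Decompose: 4/[(s - 2)(s + 7)] = (4/9)/(s - 2) - (4/9)/(s + 7). Integrate each term: (4/9) ln|(s - 2)| - (4/9) ln|(s + 7)| + C


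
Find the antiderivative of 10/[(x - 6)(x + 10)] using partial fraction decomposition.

Decompose: 10/[(x - 6)(x + 10)] = (5/8)/(x - 6) - (5/8)/(x + 10). Integrate each term: (5/8) ln|(x - 6)| - (5/8) ln|(x + 10)| + C


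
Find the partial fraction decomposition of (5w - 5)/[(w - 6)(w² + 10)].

At w=6: P = (5·6 - 5)/(6² + 10) = 25/46. Q = -P = -25/46, R = 5 - 6·P = 40/23
Result: (25/46)/(w - 6) - ((25/46)w - 40/23)/(w² + 10)


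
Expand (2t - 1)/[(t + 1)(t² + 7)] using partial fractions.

At t=-1: P = (2·(-1) - 1)/((-1)² + 7) = -3/8. Q = -P = 3/8, R = 2 - (-1)·P = 13/8
Result: (-3/8)/(t + 1) + ((3/8)t + 13/8)/(t² + 7)


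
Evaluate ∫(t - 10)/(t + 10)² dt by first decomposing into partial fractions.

Decompose: A = 1, B = 1·(-10) - 10 = -20, so (t - 10)/(t + 10)² = 1/(t + 10) - 20/(t + 10)². Integrate: ∫ A/(t + 10) dt = ln|(t + 10)|; ∫ B/(t + 10)² dt = 20/(t + 10). Sum: ln|(t + 10)| + 20/(t + 10) + C


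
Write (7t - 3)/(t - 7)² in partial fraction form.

(7t - 3) = P(t - 7) + Q. At t = 7: Q = 7·7 - 3 = 46. Coeff of t: P = 7
Result: 7/(t - 7) + 46/(t - 7)²


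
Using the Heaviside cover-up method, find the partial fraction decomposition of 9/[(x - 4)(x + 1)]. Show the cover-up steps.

Cover (x - 4): set x=4, get α = 9/(4 + 1) = 9/5. Cover (x + 1): set x=-1, get β = 9/(-1 - 4) = -9/5.
Result: (9/5)/(x - 4) - (9/5)/(x + 1)


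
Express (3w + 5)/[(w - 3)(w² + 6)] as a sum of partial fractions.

At w=3: α = (3·3 + 5)/(3² + 6) = 14/15. β = -α = -14/15, γ = 3 - 3·α = 1/5
Result: (14/15)/(w - 3) - ((14/15)w - 1/5)/(w² + 6)


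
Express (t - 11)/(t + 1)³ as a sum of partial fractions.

(t - 11) = P(t + 1)² + Q(t + 1) + R. At t = -1: R = 1·(-1) - 11 = -12. Coefficients: P = 0, Q = 1
Result: 1/(t + 1)² - 12/(t + 1)³


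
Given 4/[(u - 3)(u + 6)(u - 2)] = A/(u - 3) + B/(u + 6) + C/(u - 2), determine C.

Cover-up at u = 2: C = 4/[(2 - 3)(2 + 6)] = 4/[(-1)(8)] = -4/8 = -1/2


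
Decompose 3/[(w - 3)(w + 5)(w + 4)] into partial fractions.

Using cover-up method: A = 3/56, B = 3/8, C = -3/7
Result: (3/56)/(w - 3) + (3/8)/(w + 5) - (3/7)/(w + 4)


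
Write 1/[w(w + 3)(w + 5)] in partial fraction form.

Using cover-up method: α = 1/15, β = -1/6, γ = 1/10
Result: (1/15)/w - (1/6)/(w + 3) + (1/10)/(w + 5)


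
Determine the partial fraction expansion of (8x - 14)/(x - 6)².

(8x - 14) = P(x - 6) + Q. At x = 6: Q = 8·6 - 14 = 34. Coeff of x: P = 8
Result: 8/(x - 6) + 34/(x - 6)²


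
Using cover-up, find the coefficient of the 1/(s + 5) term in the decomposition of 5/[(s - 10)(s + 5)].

Cover (s + 5), set s=-5: 5/((s - 10) at s=-5) = 5/(-15) = -1/3


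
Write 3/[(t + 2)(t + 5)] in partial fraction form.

3/(t + 2)(t + 5) = A/(t + 2) + B/(t + 5). A = 3/(-2 + 5) = 1, B = 3/(-5 + 2) = -1
Result: 1/(t + 2) - 1/(t + 5)


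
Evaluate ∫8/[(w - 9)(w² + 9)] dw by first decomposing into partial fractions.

Cover-up at w=9: α = 8/(9²+9) = 4/45. Coeff matching: β = -4/45, γ = -4/5. Decomposition: (4/45)/(w - 9) - ((4/45)w + 4/5)/(w² + 9). Integrate: linear → ln, quadratic → (1/2)ln + arctan: (4/45) ln|(w - 9)| - (2/45) ln(w² + 9) - (4/15) arctan(w/3) + C


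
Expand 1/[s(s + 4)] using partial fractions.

1/s(s + 4) = A/s + B/(s + 4). A = 1/(0 + 4) = 1/4, B = 1/(-4 - 0) = -1/4
Result: (1/4)/s - (1/4)/(s + 4)


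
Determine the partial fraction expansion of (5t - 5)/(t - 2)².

(5t - 5) = P(t - 2) + Q. At t = 2: Q = 5·2 - 5 = 5. Coeff of t: P = 5
Result: 5/(t - 2) + 5/(t - 2)²


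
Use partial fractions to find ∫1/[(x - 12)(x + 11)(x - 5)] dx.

Cover-up: A = 1/161, B = 1/368, C = -1/112. Decomposition: (1/161)/(x - 12) + (1/368)/(x + 11) - (1/112)/(x - 5). Integrate each term: (1/161) ln|(x - 12)| + (1/368) ln|(x + 11)| - (1/112) ln|(x - 5)| + C


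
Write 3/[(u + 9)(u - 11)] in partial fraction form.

3/(u + 9)(u - 11) = A/(u + 9) + B/(u - 11). A = 3/(-9 - 11) = -3/20, B = 3/(11 + 9) = 3/20
Result: (-3/20)/(u + 9) + (3/20)/(u - 11)


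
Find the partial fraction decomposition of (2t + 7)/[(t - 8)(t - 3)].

At t=8: α = (2·8 + 7)/(8 - 3) = 23/5. At t=3: β = (2·3 + 7)/(3 - 8) = -13/5
Result: (23/5)/(t - 8) - (13/5)/(t - 3)


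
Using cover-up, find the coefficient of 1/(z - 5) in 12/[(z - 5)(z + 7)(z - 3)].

Cover (z - 5), set z=5: 12/[(5 + 7)(5 - 3)] = 1/2


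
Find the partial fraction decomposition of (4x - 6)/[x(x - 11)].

At x=0: P = (4·0 - 6)/(0 - 11) = 6/11. At x=11: Q = (4·11 - 6)/(11 - 0) = 38/11
Result: (6/11)/x + (38/11)/(x - 11)


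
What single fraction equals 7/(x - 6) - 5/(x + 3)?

Common denominator (x - 6)(x + 3). Numerator: 7(x + 3) - 5(x - 6) = (7x + 21) - (5x - 30) = 2x + 51
Result: (2x + 51)/[(x - 6)(x + 3)]


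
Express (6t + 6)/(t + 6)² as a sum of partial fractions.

(6t + 6) = A(t + 6) + B. At t = -6: B = 6·(-6) + 6 = -30. Coeff of t: A = 6
Result: 6/(t + 6) - 30/(t + 6)²


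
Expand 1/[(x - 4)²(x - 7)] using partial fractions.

Cover-up at x=7: γ = 1/(7 - 4)² = 1/9. Cover-up at x=4: β = 1/(4 - 7) = -1/3. Comparing x² coeff: α = -γ = -1/9
Result: (-1/9)/(x - 4) - (1/3)/(x - 4)² + (1/9)/(x - 7)


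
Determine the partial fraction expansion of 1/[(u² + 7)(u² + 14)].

Coefficient matching gives A = C = 0, B = 1/(14-7) = 1/7, D = -B = -1/7
Result: (1/7)/(u² + 7) - (1/7)/(u² + 14)


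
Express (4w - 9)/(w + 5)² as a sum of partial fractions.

(4w - 9) = α(w + 5) + β. At w = -5: β = 4·(-5) - 9 = -29. Coeff of w: α = 4
Result: 4/(w + 5) - 29/(w + 5)²


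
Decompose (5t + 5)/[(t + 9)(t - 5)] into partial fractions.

At t=-9: α = (5·(-9) + 5)/(-9 - 5) = 20/7. At t=5: β = (5·5 + 5)/(5 + 9) = 15/7
Result: (20/7)/(t + 9) + (15/7)/(t - 5)


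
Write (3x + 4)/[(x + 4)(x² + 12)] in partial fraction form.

At x=-4: P = (3·(-4) + 4)/((-4)² + 12) = -2/7. Q = -P = 2/7, R = 3 - (-4)·P = 13/7
Result: (-2/7)/(x + 4) + ((2/7)x + 13/7)/(x² + 12)


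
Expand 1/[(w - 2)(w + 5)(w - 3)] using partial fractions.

Using cover-up method: P = -1/7, Q = 1/56, R = 1/8
Result: (-1/7)/(w - 2) + (1/56)/(w + 5) + (1/8)/(w - 3)


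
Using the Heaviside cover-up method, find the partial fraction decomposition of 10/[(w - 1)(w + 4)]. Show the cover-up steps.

Cover (w - 1): set w=1, get A = 10/(1 + 4) = 2. Cover (w + 4): set w=-4, get B = 10/(-4 - 1) = -2.
Result: 2/(w - 1) - 2/(w + 4)


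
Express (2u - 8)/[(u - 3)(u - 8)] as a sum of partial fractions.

At u=3: A = (2·3 - 8)/(3 - 8) = 2/5. At u=8: B = (2·8 - 8)/(8 - 3) = 8/5
Result: (2/5)/(u - 3) + (8/5)/(u - 8)


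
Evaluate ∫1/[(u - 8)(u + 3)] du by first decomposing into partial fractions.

Decompose: 1/[(u - 8)(u + 3)] = (1/11)/(u - 8) - (1/11)/(u + 3). Integrate each term: (1/11) ln|(u - 8)| - (1/11) ln|(u + 3)| + C


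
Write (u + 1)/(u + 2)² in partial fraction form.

(u + 1) = α(u + 2) + β. At u = -2: β = 1·(-2) + 1 = -1. Coeff of u: α = 1
Result: 1/(u + 2) - 1/(u + 2)²


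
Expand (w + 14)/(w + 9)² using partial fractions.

(w + 14) = A(w + 9) + B. At w = -9: B = 1·(-9) + 14 = 5. Coeff of w: A = 1
Result: 1/(w + 9) + 5/(w + 9)²


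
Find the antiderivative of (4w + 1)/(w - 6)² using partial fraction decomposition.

Decompose: A = 4, B = 4·6 + 1 = 25, so (4w + 1)/(w - 6)² = 4/(w - 6) + 25/(w - 6)². Integrate: ∫ A/(w - 6) dw = 4 ln|(w - 6)|; ∫ B/(w - 6)² dw = -25/(w - 6). Sum: 4 ln|(w - 6)| - 25/(w - 6) + C


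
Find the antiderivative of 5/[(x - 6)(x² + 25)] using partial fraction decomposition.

Cover-up at x=6: A = 5/(6²+25) = 5/61. Coeff matching: B = -5/61, C = -30/61. Decomposition: (5/61)/(x - 6) - ((5/61)x + 30/61)/(x² + 25). Integrate: linear → ln, quadratic → (1/2)ln + arctan: (5/61) ln|(x - 6)| - (5/122) ln(x² + 25) - (6/61) arctan(x/5) + C


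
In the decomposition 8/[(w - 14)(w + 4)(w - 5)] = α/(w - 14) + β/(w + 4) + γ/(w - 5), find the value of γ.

Cover-up at w = 5: γ = 8/[(5 - 14)(5 + 4)] = 8/[(-9)(9)] = -8/81


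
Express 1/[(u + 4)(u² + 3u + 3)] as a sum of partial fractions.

Cover-up at u = -4: A = 1/((-4)² + 3·(-4) + 3) = 1/7. Then B = -A = -1/7, C = -A·(3 - 4) = 1/7
Result: (1/7)/(u + 4) - ((1/7)u - 1/7)/(u² + 3u + 3)


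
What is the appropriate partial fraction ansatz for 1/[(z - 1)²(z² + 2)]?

Repeated linear + quadratic: P/(z - 1) + Q/(z - 1)² + (Rz + S)/(z² + 2)


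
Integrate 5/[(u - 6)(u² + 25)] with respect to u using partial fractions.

Cover-up at u=6: P = 5/(6²+25) = 5/61. Coeff matching: Q = -5/61, R = -30/61. Decomposition: (5/61)/(u - 6) - ((5/61)u + 30/61)/(u² + 25). Integrate: linear → ln, quadratic → (1/2)ln + arctan: (5/61) ln|(u - 6)| - (5/122) ln(u² + 25) - (6/61) arctan(u/5) + C


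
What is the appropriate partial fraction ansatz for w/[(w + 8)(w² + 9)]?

Linear + irreducible quadratic: α/(w + 8) + (βw + γ)/(w² + 9)


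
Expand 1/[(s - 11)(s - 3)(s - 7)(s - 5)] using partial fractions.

Using Heaviside cover-up: (1/192)/(s - 11) - (1/64)/(s - 3) - (1/32)/(s - 7) + (1/24)/(s - 5)


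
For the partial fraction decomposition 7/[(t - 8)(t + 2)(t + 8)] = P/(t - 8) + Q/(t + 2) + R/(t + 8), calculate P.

Cover-up at t = 8: P = 7/[(8 + 2)(8 + 8)] = 7/[(10)(16)] = 7/160


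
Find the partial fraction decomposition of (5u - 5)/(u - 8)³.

(5u - 5) = α(u - 8)² + β(u - 8) + γ. At u = 8: γ = 5·8 - 5 = 35. Coefficients: α = 0, β = 5
Result: 5/(u - 8)² + 35/(u - 8)³


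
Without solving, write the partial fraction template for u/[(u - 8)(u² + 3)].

Linear + irreducible quadratic: A/(u - 8) + (Bu + C)/(u² + 3)


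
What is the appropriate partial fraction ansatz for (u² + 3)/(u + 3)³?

Repeated linear factor (power 3): A/(u + 3) + B/(u + 3)² + C/(u + 3)³


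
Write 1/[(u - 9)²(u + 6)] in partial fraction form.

Cover-up at u=-6: γ = 1/(-6 - 9)² = 1/225. Cover-up at u=9: β = 1/(9 + 6) = 1/15. Comparing u² coeff: α = -γ = -1/225
Result: (-1/225)/(u - 9) + (1/15)/(u - 9)² + (1/225)/(u + 6)


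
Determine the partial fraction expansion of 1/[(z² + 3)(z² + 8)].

Coefficient matching gives A = C = 0, B = 1/(8-3) = 1/5, D = -B = -1/5
Result: (1/5)/(z² + 3) - (1/5)/(z² + 8)


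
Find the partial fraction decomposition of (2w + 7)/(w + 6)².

(2w + 7) = A(w + 6) + B. At w = -6: B = 2·(-6) + 7 = -5. Coeff of w: A = 2
Result: 2/(w + 6) - 5/(w + 6)²


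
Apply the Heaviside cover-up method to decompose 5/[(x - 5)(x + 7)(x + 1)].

Cover (x - 5), x=5: P = 5/[(5 + 7)(5 + 1)] = 5/72. Cover (x + 7), x=-7: Q = 5/[(-7 - 5)(-7 + 1)] = 5/72. Cover (x + 1), x=-1: R = 5/[(-1 - 5)(-1 + 7)] = -5/36.
Result: (5/72)/(x - 5) + (5/72)/(x + 7) - (5/36)/(x + 1)
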